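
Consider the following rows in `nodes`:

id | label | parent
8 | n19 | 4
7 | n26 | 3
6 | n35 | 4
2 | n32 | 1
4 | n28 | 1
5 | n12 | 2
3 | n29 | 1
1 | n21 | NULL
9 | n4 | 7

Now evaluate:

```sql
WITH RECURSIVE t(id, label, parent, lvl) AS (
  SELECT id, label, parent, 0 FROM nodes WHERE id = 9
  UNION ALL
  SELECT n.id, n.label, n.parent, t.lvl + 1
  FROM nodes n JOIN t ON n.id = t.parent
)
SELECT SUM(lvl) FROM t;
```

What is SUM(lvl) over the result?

6

Base: id=9 (n4), parent=7, lvl 0.
Iteration 1: join on id=7 -> n26 (id 7, parent=3, lvl 1).
Iteration 2: join on id=3 -> n29 (id 3, parent=1, lvl 2).
Iteration 3: join on id=1 -> n21 (id 1, parent=NULL, lvl 3).
Iteration 4: parent is NULL; no match; recursion stops.
SUM(lvl) = 0 + 1 + 2 + 3 = 6.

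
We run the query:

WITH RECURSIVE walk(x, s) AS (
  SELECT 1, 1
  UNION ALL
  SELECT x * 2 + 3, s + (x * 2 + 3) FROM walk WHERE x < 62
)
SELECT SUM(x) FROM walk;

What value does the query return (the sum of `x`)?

234

Base: x=1, s=1.
Iteration 1: 1 < 62 holds -> x = 1 * 2 + 3 = 5, s = 1 + 5 = 6.
Iteration 2: 5 < 62 holds -> x = 5 * 2 + 3 = 13, s = 6 + 13 = 19.
Iteration 3: 13 < 62 holds -> x = 13 * 2 + 3 = 29, s = 19 + 29 = 48.
Iteration 4: 29 < 62 holds -> x = 29 * 2 + 3 = 61, s = 48 + 61 = 109.
Iteration 5: 61 < 62 holds -> x = 61 * 2 + 3 = 125, s = 109 + 125 = 234.
Iteration 6: 125 < 62 fails; recursion stops.
SUM(x) = 1 + 5 + 13 + 29 + 61 + 125 = 234.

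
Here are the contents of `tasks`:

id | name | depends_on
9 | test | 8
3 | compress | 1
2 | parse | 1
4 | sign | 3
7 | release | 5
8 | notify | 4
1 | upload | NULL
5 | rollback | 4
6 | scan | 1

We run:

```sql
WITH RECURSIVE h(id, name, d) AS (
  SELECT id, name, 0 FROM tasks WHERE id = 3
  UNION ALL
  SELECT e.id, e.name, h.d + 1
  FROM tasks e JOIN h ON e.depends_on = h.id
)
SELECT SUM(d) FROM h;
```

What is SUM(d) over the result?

11

Base: id=3 (compress) at d 0.
Iteration 1: rows with depends_on in {3} -> sign (id 4, d 1).
Iteration 2: rows with depends_on in {4} -> rollback (id 5, d 2), notify (id 8, d 2).
Iteration 3: rows with depends_on in {5,8} -> release (id 7, d 3), test (id 9, d 3).
Iteration 4: no rows with depends_on in {7,9}; recursion stops.
SUM(d) = 0 + 1 + 2 + 2 + 3 + 3 = 11.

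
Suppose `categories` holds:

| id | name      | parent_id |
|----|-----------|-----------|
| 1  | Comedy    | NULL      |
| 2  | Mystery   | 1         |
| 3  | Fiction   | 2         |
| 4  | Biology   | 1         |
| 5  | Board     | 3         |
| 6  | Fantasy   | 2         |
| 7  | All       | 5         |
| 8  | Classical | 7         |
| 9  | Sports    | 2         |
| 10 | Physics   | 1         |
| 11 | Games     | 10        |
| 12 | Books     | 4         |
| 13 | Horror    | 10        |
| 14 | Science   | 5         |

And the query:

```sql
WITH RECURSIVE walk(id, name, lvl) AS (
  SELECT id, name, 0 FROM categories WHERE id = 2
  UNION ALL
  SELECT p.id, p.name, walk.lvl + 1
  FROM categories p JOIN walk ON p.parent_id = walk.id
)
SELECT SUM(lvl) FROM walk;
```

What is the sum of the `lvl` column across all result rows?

15

Base: id=2 (Mystery) at lvl 0.
Iteration 1: rows with parent_id in {2} -> Fiction (id 3, lvl 1), Fantasy (id 6, lvl 1), Sports (id 9, lvl 1).
Iteration 2: rows with parent_id in {3,6,9} -> Board (id 5, lvl 2).
Iteration 3: rows with parent_id in {5} -> All (id 7, lvl 3), Science (id 14, lvl 3).
Iteration 4: rows with parent_id in {7,14} -> Classical (id 8, lvl 4).
Iteration 5: no rows with parent_id in {8}; recursion stops.
SUM(lvl) = 0 + 1 + 1 + 1 + 2 + 3 + 3 + 4 = 15.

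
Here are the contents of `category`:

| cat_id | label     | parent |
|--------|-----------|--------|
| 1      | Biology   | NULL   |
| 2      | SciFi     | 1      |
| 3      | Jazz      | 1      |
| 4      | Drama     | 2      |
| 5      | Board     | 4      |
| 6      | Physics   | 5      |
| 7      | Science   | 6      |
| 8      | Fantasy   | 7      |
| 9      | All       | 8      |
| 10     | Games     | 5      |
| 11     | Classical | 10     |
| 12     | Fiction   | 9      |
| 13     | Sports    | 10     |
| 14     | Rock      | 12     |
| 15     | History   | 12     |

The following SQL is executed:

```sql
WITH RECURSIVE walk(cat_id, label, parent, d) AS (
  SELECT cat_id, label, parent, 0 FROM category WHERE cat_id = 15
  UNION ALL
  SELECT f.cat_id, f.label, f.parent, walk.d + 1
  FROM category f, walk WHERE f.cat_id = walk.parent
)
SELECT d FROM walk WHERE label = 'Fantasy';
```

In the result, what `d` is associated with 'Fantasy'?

3

Base: cat_id=15 (History), parent=12, d 0.
Iteration 1: join on cat_id=12 -> Fiction (id 12, parent=9, d 1).
Iteration 2: join on cat_id=9 -> All (id 9, parent=8, d 2).
Iteration 3: join on cat_id=8 -> Fantasy (id 8, parent=7, d 3).
Iteration 4: join on cat_id=7 -> Science (id 7, parent=6, d 4).
Iteration 5: join on cat_id=6 -> Physics (id 6, parent=5, d 5).
Iteration 6: join on cat_id=5 -> Board (id 5, parent=4, d 6).
Iteration 7: join on cat_id=4 -> Drama (id 4, parent=2, d 7).
Iteration 8: join on cat_id=2 -> SciFi (id 2, parent=1, d 8).
Iteration 9: join on cat_id=1 -> Biology (id 1, parent=NULL, d 9).
Iteration 10: parent is NULL; no match; recursion stops.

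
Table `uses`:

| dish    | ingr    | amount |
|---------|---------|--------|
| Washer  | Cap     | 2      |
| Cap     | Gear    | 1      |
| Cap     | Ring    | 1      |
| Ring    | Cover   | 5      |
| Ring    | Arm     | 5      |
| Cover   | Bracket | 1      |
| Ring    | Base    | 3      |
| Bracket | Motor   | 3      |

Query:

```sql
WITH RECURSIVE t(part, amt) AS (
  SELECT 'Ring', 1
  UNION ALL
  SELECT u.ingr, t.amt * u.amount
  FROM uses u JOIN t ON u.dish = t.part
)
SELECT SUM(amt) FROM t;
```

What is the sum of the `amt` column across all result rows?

Base: (Ring, amt=1).
Iteration 1: components of {Ring} -> Arm = 1*5 = 5, Base = 1*3 = 3, Cover = 1*5 = 5.
Iteration 2: components of {Arm,Base,Cover} -> Bracket = 5*1 = 5.
Iteration 3: components of {Bracket} -> Motor = 5*3 = 15.
Iteration 4: no further components; recursion stops.
SUM(amt) = 1 + 5 + 5 + 3 + 5 + 15 = 34.

34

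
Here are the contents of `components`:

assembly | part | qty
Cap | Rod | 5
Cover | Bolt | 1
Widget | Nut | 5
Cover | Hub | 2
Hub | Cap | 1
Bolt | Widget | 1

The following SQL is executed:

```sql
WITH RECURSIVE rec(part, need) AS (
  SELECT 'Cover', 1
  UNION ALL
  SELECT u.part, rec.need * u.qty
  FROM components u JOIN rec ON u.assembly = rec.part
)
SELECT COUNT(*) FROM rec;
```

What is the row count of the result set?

Base: (Cover, need=1).
Iteration 1: components of {Cover} -> Bolt = 1*1 = 1, Hub = 1*2 = 2.
Iteration 2: components of {Bolt,Hub} -> Cap = 2*1 = 2, Widget = 1*1 = 1.
Iteration 3: components of {Cap,Widget} -> Nut = 1*5 = 5, Rod = 2*5 = 10.
Iteration 4: no further components; recursion stops.
Total rows emitted: 7.

7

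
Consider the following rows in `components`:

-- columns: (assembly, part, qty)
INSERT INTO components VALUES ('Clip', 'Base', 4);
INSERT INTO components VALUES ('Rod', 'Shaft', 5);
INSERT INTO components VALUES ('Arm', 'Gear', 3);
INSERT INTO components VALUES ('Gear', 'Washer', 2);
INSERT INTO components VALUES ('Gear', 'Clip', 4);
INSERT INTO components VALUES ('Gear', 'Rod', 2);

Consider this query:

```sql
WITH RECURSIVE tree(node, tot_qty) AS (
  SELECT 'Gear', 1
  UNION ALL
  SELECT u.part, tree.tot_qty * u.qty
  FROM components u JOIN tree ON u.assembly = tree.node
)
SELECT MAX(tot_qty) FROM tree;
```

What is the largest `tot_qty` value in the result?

16

Base: (Gear, tot_qty=1).
Iteration 1: components of {Gear} -> Clip = 1*4 = 4, Rod = 1*2 = 2, Washer = 1*2 = 2.
Iteration 2: components of {Clip,Rod,Washer} -> Base = 4*4 = 16, Shaft = 2*5 = 10.
Iteration 3: no further components; recursion stops.
tot_qty values: 1, 2, 2, 4, 10, 16; the maximum is 16.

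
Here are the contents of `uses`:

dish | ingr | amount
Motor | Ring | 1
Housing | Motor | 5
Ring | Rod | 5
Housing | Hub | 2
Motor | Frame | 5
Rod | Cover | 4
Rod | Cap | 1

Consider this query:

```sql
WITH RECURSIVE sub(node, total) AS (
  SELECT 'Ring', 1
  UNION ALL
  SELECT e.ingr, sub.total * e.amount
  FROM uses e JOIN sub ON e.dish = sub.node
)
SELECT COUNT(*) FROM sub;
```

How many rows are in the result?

Base: (Ring, total=1).
Iteration 1: components of {Ring} -> Rod = 1*5 = 5.
Iteration 2: components of {Rod} -> Cap = 5*1 = 5, Cover = 5*4 = 20.
Iteration 3: no further components; recursion stops.
Total rows emitted: 4.

4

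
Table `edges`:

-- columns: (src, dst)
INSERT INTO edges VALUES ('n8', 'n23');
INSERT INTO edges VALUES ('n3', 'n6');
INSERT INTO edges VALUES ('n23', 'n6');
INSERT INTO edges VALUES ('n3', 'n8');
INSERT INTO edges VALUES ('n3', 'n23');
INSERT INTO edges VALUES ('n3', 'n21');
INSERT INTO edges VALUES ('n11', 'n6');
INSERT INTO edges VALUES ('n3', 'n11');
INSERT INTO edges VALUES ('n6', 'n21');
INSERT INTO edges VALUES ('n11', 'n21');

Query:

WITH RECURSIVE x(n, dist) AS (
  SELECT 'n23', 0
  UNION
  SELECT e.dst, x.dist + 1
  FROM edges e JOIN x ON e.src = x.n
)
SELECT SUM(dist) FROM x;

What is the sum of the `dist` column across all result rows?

3

Base: (n23, dist=0).
Iteration 1: edges from {n23} -> (n6, dist=1).
Iteration 2: edges from {n6} -> (n21, dist=2).
Iteration 3: no outgoing edges from {n21}; recursion stops.
SUM(dist) = 0 + 1 + 2 = 3.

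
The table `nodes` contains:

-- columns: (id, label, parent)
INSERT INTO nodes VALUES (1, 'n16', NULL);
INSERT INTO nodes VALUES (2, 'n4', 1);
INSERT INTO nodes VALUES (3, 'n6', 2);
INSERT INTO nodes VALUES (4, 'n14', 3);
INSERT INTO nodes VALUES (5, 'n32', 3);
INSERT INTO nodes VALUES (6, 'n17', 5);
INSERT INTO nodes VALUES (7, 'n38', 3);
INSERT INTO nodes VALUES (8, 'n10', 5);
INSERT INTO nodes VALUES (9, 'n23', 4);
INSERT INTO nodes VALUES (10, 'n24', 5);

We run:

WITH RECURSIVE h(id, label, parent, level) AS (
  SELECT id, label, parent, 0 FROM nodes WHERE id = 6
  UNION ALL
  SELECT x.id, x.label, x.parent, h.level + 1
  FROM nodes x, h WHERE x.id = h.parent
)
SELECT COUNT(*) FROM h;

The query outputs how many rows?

5

Base: id=6 (n17), parent=5, level 0.
Iteration 1: join on id=5 -> n32 (id 5, parent=3, level 1).
Iteration 2: join on id=3 -> n6 (id 3, parent=2, level 2).
Iteration 3: join on id=2 -> n4 (id 2, parent=1, level 3).
Iteration 4: join on id=1 -> n16 (id 1, parent=NULL, level 4).
Iteration 5: parent is NULL; no match; recursion stops.
Total rows emitted: 5.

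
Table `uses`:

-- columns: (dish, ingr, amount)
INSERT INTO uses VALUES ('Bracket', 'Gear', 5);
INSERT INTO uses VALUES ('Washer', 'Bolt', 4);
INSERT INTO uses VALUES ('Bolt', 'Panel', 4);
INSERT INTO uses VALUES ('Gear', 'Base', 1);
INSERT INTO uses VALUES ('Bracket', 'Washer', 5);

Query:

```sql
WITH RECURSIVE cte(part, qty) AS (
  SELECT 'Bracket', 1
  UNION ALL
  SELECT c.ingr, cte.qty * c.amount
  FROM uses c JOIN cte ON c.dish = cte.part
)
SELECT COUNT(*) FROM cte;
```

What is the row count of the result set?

6

Base: (Bracket, qty=1).
Iteration 1: components of {Bracket} -> Gear = 1*5 = 5, Washer = 1*5 = 5.
Iteration 2: components of {Gear,Washer} -> Base = 5*1 = 5, Bolt = 5*4 = 20.
Iteration 3: components of {Base,Bolt} -> Panel = 20*4 = 80.
Iteration 4: no further components; recursion stops.
Total rows emitted: 6.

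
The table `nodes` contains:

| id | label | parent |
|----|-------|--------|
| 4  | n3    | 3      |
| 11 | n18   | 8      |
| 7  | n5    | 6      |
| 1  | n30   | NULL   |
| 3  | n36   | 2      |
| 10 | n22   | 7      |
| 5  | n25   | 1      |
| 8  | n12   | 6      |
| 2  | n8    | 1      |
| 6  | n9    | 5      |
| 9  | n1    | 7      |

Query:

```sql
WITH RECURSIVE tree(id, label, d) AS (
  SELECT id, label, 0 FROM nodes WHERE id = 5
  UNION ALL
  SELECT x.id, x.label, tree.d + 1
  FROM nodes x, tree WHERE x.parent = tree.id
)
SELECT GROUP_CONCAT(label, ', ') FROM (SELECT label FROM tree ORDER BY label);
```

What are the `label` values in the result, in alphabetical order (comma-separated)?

n1, n12, n18, n22, n25, n5, n9

Base: id=5 (n25) at d 0.
Iteration 1: rows with parent in {5} -> n9 (id 6, d 1).
Iteration 2: rows with parent in {6} -> n5 (id 7, d 2), n12 (id 8, d 2).
Iteration 3: rows with parent in {7,8} -> n1 (id 9, d 3), n22 (id 10, d 3), n18 (id 11, d 3).
Iteration 4: no rows with parent in {9,10,11}; recursion stops.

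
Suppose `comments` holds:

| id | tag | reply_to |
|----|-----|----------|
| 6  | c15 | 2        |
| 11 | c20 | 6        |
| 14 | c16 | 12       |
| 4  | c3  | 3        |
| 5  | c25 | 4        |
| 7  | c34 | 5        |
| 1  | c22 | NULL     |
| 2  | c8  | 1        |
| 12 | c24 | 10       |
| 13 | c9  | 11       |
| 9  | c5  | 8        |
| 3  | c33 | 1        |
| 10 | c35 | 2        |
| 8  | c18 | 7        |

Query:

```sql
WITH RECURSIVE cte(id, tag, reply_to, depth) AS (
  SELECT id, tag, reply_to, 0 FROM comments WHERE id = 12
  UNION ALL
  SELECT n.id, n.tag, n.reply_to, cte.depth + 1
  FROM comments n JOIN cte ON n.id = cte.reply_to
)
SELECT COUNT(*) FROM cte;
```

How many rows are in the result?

4

Base: id=12 (c24), reply_to=10, depth 0.
Iteration 1: join on id=10 -> c35 (id 10, reply_to=2, depth 1).
Iteration 2: join on id=2 -> c8 (id 2, reply_to=1, depth 2).
Iteration 3: join on id=1 -> c22 (id 1, reply_to=NULL, depth 3).
Iteration 4: reply_to is NULL; no match; recursion stops.
Total rows emitted: 4.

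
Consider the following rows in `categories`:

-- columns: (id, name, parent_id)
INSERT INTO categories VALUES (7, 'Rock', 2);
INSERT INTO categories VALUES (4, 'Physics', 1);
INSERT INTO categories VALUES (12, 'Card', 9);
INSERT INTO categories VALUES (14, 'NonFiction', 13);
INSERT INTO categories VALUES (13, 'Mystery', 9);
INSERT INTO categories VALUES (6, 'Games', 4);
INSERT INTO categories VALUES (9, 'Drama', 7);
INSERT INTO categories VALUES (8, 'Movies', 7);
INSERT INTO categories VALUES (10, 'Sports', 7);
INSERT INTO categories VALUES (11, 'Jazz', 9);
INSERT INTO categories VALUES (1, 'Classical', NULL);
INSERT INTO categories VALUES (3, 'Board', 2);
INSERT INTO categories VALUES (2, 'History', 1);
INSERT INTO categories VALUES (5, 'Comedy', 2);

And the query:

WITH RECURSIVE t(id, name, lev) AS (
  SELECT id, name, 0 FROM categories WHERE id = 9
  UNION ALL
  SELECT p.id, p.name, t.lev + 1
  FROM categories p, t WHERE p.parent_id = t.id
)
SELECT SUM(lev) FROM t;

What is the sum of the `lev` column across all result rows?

5

Base: id=9 (Drama) at lev 0.
Iteration 1: rows with parent_id in {9} -> Jazz (id 11, lev 1), Card (id 12, lev 1), Mystery (id 13, lev 1).
Iteration 2: rows with parent_id in {11,12,13} -> NonFiction (id 14, lev 2).
Iteration 3: no rows with parent_id in {14}; recursion stops.
SUM(lev) = 0 + 1 + 1 + 1 + 2 = 5.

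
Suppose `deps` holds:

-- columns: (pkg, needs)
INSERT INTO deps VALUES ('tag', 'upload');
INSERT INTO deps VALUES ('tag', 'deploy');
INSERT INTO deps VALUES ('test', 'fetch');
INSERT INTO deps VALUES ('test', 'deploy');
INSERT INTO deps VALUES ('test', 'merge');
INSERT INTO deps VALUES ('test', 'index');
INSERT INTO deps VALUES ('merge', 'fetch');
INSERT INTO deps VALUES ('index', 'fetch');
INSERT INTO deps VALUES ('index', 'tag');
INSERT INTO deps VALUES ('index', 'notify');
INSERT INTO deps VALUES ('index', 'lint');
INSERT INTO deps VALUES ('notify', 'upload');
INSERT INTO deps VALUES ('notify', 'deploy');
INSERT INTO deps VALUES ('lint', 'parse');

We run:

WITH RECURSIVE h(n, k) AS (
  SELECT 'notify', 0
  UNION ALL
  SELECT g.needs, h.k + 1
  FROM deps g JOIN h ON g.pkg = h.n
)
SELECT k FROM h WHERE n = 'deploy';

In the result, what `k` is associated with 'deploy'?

Base: (notify, k=0).
Iteration 1: edges from {notify} -> (deploy, k=1), (upload, k=1).
Iteration 2: no outgoing edges from {deploy,upload}; recursion stops.

1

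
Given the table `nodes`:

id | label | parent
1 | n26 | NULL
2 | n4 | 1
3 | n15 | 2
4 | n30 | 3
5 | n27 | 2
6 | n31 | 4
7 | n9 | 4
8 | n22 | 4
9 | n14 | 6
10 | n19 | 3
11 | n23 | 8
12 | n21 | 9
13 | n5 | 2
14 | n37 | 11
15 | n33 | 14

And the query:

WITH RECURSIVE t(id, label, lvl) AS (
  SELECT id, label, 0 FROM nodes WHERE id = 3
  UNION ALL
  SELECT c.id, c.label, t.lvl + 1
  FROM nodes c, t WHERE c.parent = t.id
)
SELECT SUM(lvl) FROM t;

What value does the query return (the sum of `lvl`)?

27

Base: id=3 (n15) at lvl 0.
Iteration 1: rows with parent in {3} -> n30 (id 4, lvl 1), n19 (id 10, lvl 1).
Iteration 2: rows with parent in {4,10} -> n31 (id 6, lvl 2), n9 (id 7, lvl 2), n22 (id 8, lvl 2).
Iteration 3: rows with parent in {6,7,8} -> n14 (id 9, lvl 3), n23 (id 11, lvl 3).
Iteration 4: rows with parent in {9,11} -> n21 (id 12, lvl 4), n37 (id 14, lvl 4).
Iteration 5: rows with parent in {12,14} -> n33 (id 15, lvl 5).
Iteration 6: no rows with parent in {15}; recursion stops.
SUM(lvl) = 0 + 1 + 1 + 2 + 2 + 2 + 3 + 3 + 4 + 4 + 5 = 27.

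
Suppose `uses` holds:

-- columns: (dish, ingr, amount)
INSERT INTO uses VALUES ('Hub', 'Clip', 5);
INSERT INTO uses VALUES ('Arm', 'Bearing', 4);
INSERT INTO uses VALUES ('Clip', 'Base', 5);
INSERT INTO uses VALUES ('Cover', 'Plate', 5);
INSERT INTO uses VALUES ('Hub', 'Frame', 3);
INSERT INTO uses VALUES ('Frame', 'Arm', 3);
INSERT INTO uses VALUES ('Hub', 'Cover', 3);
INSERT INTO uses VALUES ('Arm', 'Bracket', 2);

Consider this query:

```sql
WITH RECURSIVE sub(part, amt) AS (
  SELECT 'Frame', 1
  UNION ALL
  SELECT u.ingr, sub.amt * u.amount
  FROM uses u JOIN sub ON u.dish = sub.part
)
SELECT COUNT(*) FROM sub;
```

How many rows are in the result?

4

Base: (Frame, amt=1).
Iteration 1: components of {Frame} -> Arm = 1*3 = 3.
Iteration 2: components of {Arm} -> Bearing = 3*4 = 12, Bracket = 3*2 = 6.
Iteration 3: no further components; recursion stops.
Total rows emitted: 4.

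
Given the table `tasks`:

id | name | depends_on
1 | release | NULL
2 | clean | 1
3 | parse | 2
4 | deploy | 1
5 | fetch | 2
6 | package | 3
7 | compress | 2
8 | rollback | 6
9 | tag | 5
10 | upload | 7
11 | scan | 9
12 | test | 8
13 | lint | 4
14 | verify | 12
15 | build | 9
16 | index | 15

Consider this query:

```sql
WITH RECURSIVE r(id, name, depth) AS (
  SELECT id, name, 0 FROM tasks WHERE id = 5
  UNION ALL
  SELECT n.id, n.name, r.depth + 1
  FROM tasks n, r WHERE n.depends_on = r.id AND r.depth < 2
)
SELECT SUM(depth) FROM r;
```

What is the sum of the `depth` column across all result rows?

5

Base: id=5 (fetch) at depth 0.
Iteration 1: rows with depends_on in {5} -> tag (id 9, depth 1).
Iteration 2: rows with depends_on in {9} -> scan (id 11, depth 2), build (id 15, depth 2).
Iteration 3: depth < 2 fails for all current rows; recursion stops.
SUM(depth) = 0 + 1 + 2 + 2 = 5.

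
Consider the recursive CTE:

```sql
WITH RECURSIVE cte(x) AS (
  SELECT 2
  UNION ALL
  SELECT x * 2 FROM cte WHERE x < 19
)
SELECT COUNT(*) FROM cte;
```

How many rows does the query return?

Base: x=2.
Iteration 1: 2 < 19 holds -> x = 2 * 2 = 4.
Iteration 2: 4 < 19 holds -> x = 4 * 2 = 8.
Iteration 3: 8 < 19 holds -> x = 8 * 2 = 16.
Iteration 4: 16 < 19 holds -> x = 16 * 2 = 32.
Iteration 5: 32 < 19 fails; recursion stops.
Total rows emitted: 5.

5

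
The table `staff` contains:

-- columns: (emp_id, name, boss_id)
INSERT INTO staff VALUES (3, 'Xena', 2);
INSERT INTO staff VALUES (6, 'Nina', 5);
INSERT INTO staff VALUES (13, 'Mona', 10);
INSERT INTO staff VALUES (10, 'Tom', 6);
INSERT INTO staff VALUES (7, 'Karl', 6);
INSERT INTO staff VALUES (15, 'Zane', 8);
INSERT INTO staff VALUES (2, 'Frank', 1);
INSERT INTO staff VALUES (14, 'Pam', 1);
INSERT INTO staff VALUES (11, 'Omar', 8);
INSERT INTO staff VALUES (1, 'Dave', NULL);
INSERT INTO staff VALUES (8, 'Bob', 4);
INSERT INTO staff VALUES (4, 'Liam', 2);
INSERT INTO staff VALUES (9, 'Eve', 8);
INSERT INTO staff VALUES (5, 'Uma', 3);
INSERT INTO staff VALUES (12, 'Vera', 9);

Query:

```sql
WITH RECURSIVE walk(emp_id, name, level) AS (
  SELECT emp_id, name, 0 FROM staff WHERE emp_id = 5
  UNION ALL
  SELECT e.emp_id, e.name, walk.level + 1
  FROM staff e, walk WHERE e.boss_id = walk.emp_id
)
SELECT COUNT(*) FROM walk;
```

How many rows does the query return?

5

Base: emp_id=5 (Uma) at level 0.
Iteration 1: rows with boss_id in {5} -> Nina (id 6, level 1).
Iteration 2: rows with boss_id in {6} -> Karl (id 7, level 2), Tom (id 10, level 2).
Iteration 3: rows with boss_id in {7,10} -> Mona (id 13, level 3).
Iteration 4: no rows with boss_id in {13}; recursion stops.
Total rows emitted: 5.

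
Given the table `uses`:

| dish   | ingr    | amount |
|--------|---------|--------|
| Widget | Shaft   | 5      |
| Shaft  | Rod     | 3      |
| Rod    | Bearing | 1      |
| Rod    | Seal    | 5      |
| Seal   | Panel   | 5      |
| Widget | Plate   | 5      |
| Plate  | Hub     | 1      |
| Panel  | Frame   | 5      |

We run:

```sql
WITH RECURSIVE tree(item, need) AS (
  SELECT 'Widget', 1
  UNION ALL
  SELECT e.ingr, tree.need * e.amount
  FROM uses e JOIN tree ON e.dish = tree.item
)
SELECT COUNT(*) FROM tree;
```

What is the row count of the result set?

Base: (Widget, need=1).
Iteration 1: components of {Widget} -> Plate = 1*5 = 5, Shaft = 1*5 = 5.
Iteration 2: components of {Plate,Shaft} -> Hub = 5*1 = 5, Rod = 5*3 = 15.
Iteration 3: components of {Hub,Rod} -> Bearing = 15*1 = 15, Seal = 15*5 = 75.
Iteration 4: components of {Bearing,Seal} -> Panel = 75*5 = 375.
Iteration 5: components of {Panel} -> Frame = 375*5 = 1875.
Iteration 6: no further components; recursion stops.
Total rows emitted: 9.

9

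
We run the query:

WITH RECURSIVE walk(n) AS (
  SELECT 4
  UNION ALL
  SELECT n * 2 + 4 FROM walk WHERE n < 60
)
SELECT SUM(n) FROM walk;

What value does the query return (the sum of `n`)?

104

Base: n=4.
Iteration 1: 4 < 60 holds -> n = 4 * 2 + 4 = 12.
Iteration 2: 12 < 60 holds -> n = 12 * 2 + 4 = 28.
Iteration 3: 28 < 60 holds -> n = 28 * 2 + 4 = 60.
Iteration 4: 60 < 60 fails; recursion stops.
SUM(n) = 4 + 12 + 28 + 60 = 104.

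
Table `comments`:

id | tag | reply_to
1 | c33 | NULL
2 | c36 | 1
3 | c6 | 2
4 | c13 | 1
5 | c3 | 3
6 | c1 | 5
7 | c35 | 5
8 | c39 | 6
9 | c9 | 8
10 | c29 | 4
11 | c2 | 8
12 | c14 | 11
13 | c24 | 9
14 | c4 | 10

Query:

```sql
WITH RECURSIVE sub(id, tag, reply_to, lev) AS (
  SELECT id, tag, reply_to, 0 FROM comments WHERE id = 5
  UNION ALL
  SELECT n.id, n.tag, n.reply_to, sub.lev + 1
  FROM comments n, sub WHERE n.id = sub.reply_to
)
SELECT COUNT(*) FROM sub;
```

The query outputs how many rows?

Base: id=5 (c3), reply_to=3, lev 0.
Iteration 1: join on id=3 -> c6 (id 3, reply_to=2, lev 1).
Iteration 2: join on id=2 -> c36 (id 2, reply_to=1, lev 2).
Iteration 3: join on id=1 -> c33 (id 1, reply_to=NULL, lev 3).
Iteration 4: reply_to is NULL; no match; recursion stops.
Total rows emitted: 4.

4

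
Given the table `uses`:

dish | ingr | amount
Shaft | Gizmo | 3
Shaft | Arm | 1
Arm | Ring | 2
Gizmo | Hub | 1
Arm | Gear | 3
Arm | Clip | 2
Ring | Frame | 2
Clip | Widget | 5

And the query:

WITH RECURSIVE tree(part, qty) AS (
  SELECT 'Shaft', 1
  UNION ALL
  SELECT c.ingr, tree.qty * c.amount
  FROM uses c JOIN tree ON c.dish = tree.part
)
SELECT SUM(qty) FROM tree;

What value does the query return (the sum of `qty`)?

Base: (Shaft, qty=1).
Iteration 1: components of {Shaft} -> Arm = 1*1 = 1, Gizmo = 1*3 = 3.
Iteration 2: components of {Arm,Gizmo} -> Clip = 1*2 = 2, Gear = 1*3 = 3, Hub = 3*1 = 3, Ring = 1*2 = 2.
Iteration 3: components of {Clip,Gear,Hub,Ring} -> Frame = 2*2 = 4, Widget = 2*5 = 10.
Iteration 4: no further components; recursion stops.
SUM(qty) = 1 + 3 + 1 + 3 + 2 + 3 + 2 + 4 + 10 = 29.

29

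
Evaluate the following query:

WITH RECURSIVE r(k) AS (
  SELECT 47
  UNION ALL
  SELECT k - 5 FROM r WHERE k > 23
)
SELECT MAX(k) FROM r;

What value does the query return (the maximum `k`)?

47

Base: k=47.
Iteration 1: 47 > 23 holds -> k = 47 - 5 = 42.
Iteration 2: 42 > 23 holds -> k = 42 - 5 = 37.
Iteration 3: 37 > 23 holds -> k = 37 - 5 = 32.
Iteration 4: 32 > 23 holds -> k = 32 - 5 = 27.
Iteration 5: 27 > 23 holds -> k = 27 - 5 = 22.
Iteration 6: 22 > 23 fails; recursion stops.
k values: 47, 42, 37, 32, 27, 22; the maximum is 47.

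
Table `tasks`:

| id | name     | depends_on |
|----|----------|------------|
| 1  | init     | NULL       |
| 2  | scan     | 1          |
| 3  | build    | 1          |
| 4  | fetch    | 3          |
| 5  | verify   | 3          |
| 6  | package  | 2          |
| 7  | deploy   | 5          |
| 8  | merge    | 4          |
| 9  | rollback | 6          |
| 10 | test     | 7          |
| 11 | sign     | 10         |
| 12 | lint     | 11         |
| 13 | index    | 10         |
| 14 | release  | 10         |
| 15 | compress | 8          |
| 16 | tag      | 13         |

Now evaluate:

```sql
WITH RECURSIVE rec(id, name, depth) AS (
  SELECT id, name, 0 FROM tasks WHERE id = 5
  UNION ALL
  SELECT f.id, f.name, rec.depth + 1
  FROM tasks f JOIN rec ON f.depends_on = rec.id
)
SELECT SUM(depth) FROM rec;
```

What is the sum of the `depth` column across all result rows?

Base: id=5 (verify) at depth 0.
Iteration 1: rows with depends_on in {5} -> deploy (id 7, depth 1).
Iteration 2: rows with depends_on in {7} -> test (id 10, depth 2).
Iteration 3: rows with depends_on in {10} -> sign (id 11, depth 3), index (id 13, depth 3), release (id 14, depth 3).
Iteration 4: rows with depends_on in {11,13,14} -> lint (id 12, depth 4), tag (id 16, depth 4).
Iteration 5: no rows with depends_on in {12,16}; recursion stops.
SUM(depth) = 0 + 1 + 2 + 3 + 3 + 3 + 4 + 4 = 20.

20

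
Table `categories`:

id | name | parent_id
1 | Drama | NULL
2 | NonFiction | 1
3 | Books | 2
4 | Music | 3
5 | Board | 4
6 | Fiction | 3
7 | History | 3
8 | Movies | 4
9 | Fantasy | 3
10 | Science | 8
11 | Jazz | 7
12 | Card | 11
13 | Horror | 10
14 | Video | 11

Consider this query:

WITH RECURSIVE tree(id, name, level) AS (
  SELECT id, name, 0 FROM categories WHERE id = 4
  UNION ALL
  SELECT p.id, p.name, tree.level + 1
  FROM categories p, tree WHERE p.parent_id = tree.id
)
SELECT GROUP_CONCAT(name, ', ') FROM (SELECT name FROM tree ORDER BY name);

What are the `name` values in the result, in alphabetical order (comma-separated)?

Board, Horror, Movies, Music, Science

Base: id=4 (Music) at level 0.
Iteration 1: rows with parent_id in {4} -> Board (id 5, level 1), Movies (id 8, level 1).
Iteration 2: rows with parent_id in {5,8} -> Science (id 10, level 2).
Iteration 3: rows with parent_id in {10} -> Horror (id 13, level 3).
Iteration 4: no rows with parent_id in {13}; recursion stops.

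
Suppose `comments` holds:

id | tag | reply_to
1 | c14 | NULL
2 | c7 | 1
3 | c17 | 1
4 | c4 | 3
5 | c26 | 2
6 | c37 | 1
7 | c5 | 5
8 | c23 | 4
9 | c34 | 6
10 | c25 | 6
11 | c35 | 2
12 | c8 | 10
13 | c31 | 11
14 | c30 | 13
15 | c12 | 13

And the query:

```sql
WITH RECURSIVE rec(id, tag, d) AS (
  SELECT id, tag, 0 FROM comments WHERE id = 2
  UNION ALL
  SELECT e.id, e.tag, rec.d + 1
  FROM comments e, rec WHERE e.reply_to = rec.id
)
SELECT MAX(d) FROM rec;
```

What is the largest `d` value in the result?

3

Base: id=2 (c7) at d 0.
Iteration 1: rows with reply_to in {2} -> c26 (id 5, d 1), c35 (id 11, d 1).
Iteration 2: rows with reply_to in {5,11} -> c5 (id 7, d 2), c31 (id 13, d 2).
Iteration 3: rows with reply_to in {7,13} -> c30 (id 14, d 3), c12 (id 15, d 3).
Iteration 4: no rows with reply_to in {14,15}; recursion stops.
d values: 0, 1, 1, 2, 2, 3, 3; the maximum is 3.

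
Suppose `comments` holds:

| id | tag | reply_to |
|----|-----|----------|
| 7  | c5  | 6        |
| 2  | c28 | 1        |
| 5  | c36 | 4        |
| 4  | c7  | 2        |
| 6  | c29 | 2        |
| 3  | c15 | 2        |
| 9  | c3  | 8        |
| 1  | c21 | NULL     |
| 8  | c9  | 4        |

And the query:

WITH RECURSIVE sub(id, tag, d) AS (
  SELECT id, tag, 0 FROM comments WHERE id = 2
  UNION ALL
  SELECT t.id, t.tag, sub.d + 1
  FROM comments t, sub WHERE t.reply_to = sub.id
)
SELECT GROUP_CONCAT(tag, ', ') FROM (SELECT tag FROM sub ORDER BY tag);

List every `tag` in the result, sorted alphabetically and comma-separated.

Base: id=2 (c28) at d 0.
Iteration 1: rows with reply_to in {2} -> c15 (id 3, d 1), c7 (id 4, d 1), c29 (id 6, d 1).
Iteration 2: rows with reply_to in {3,4,6} -> c36 (id 5, d 2), c5 (id 7, d 2), c9 (id 8, d 2).
Iteration 3: rows with reply_to in {5,7,8} -> c3 (id 9, d 3).
Iteration 4: no rows with reply_to in {9}; recursion stops.

c15, c28, c29, c3, c36, c5, c7, c9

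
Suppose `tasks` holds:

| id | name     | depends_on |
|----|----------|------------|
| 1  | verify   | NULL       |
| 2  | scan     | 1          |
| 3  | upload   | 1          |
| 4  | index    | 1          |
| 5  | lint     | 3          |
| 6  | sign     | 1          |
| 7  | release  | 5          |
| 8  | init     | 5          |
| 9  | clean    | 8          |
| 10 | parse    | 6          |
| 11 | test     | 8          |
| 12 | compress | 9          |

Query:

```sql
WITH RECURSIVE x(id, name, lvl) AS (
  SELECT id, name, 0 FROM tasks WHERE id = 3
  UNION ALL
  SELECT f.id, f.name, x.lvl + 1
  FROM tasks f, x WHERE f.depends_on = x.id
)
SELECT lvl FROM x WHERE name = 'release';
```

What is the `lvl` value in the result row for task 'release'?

2

Base: id=3 (upload) at lvl 0.
Iteration 1: rows with depends_on in {3} -> lint (id 5, lvl 1).
Iteration 2: rows with depends_on in {5} -> release (id 7, lvl 2), init (id 8, lvl 2).
Iteration 3: rows with depends_on in {7,8} -> clean (id 9, lvl 3), test (id 11, lvl 3).
Iteration 4: rows with depends_on in {9,11} -> compress (id 12, lvl 4).
Iteration 5: no rows with depends_on in {12}; recursion stops.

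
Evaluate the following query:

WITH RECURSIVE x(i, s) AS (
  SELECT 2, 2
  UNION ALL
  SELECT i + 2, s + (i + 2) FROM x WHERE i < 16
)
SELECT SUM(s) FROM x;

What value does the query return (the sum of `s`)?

240

Base: i=2, s=2.
Iteration 1: 2 < 16 holds -> i = 2 + 2 = 4, s = 2 + 4 = 6.
Iteration 2: 4 < 16 holds -> i = 4 + 2 = 6, s = 6 + 6 = 12.
Iteration 3: 6 < 16 holds -> i = 6 + 2 = 8, s = 12 + 8 = 20.
Iteration 4: 8 < 16 holds -> i = 8 + 2 = 10, s = 20 + 10 = 30.
Iteration 5: 10 < 16 holds -> i = 10 + 2 = 12, s = 30 + 12 = 42.
Iteration 6: 12 < 16 holds -> i = 12 + 2 = 14, s = 42 + 14 = 56.
Iteration 7: 14 < 16 holds -> i = 14 + 2 = 16, s = 56 + 16 = 72.
Iteration 8: 16 < 16 fails; recursion stops.
SUM(s) = 2 + 6 + 12 + 20 + 30 + 42 + 56 + 72 = 240.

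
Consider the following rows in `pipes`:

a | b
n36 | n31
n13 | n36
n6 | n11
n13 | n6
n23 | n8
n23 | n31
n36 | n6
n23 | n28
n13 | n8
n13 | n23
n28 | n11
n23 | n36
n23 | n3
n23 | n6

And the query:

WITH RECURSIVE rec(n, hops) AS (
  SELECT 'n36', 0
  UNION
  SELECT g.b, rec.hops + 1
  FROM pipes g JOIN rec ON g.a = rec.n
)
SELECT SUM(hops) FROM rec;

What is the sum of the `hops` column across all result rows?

Base: (n36, hops=0).
Iteration 1: edges from {n36} -> (n31, hops=1), (n6, hops=1).
Iteration 2: edges from {n31,n6} -> (n11, hops=2).
Iteration 3: no outgoing edges from {n11}; recursion stops.
SUM(hops) = 0 + 1 + 1 + 2 = 4.

4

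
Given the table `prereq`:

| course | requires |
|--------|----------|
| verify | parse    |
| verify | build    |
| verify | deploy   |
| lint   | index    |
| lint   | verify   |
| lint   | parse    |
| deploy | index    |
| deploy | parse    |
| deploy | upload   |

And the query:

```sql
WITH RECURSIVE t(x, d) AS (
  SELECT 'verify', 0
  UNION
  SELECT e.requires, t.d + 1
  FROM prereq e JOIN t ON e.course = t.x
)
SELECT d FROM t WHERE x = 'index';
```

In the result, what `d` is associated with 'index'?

2

Base: (verify, d=0).
Iteration 1: edges from {verify} -> (build, d=1), (deploy, d=1), (parse, d=1).
Iteration 2: edges from {build,deploy,parse} -> (index, d=2), (parse, d=2), (upload, d=2).
Iteration 3: no outgoing edges from {index,parse,upload}; recursion stops.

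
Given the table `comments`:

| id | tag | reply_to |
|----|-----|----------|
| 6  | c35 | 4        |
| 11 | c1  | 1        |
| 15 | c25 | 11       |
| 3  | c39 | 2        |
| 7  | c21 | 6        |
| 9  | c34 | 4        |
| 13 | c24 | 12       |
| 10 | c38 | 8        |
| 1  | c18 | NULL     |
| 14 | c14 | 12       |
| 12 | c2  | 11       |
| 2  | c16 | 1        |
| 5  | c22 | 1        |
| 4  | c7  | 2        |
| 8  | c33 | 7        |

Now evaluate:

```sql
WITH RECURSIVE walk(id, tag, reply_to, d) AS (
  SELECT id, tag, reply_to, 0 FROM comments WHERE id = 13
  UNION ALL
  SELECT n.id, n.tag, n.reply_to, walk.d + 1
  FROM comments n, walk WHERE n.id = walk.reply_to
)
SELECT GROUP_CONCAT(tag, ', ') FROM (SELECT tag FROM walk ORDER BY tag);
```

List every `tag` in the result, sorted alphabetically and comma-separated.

Base: id=13 (c24), reply_to=12, d 0.
Iteration 1: join on id=12 -> c2 (id 12, reply_to=11, d 1).
Iteration 2: join on id=11 -> c1 (id 11, reply_to=1, d 2).
Iteration 3: join on id=1 -> c18 (id 1, reply_to=NULL, d 3).
Iteration 4: reply_to is NULL; no match; recursion stops.

c1, c18, c2, c24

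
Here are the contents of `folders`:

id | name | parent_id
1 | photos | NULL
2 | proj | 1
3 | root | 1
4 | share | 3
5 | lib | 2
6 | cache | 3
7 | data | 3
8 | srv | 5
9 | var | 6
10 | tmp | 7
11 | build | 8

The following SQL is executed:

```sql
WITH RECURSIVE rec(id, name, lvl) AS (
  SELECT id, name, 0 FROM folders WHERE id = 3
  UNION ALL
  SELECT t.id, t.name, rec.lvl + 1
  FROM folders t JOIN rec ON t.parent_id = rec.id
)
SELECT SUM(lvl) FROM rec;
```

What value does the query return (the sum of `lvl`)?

Base: id=3 (root) at lvl 0.
Iteration 1: rows with parent_id in {3} -> share (id 4, lvl 1), cache (id 6, lvl 1), data (id 7, lvl 1).
Iteration 2: rows with parent_id in {4,6,7} -> var (id 9, lvl 2), tmp (id 10, lvl 2).
Iteration 3: no rows with parent_id in {9,10}; recursion stops.
SUM(lvl) = 0 + 1 + 1 + 1 + 2 + 2 = 7.

7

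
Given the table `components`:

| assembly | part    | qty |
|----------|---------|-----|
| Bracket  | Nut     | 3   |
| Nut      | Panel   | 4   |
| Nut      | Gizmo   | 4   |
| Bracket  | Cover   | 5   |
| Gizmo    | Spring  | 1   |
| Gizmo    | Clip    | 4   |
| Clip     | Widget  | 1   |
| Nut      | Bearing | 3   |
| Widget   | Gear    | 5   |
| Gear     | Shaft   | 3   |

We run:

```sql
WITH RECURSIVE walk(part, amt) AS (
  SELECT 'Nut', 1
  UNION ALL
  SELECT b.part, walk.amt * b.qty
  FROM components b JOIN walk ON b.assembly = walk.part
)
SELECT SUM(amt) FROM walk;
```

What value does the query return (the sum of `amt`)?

Base: (Nut, amt=1).
Iteration 1: components of {Nut} -> Bearing = 1*3 = 3, Gizmo = 1*4 = 4, Panel = 1*4 = 4.
Iteration 2: components of {Bearing,Gizmo,Panel} -> Clip = 4*4 = 16, Spring = 4*1 = 4.
Iteration 3: components of {Clip,Spring} -> Widget = 16*1 = 16.
Iteration 4: components of {Widget} -> Gear = 16*5 = 80.
Iteration 5: components of {Gear} -> Shaft = 80*3 = 240.
Iteration 6: no further components; recursion stops.
SUM(amt) = 1 + 4 + 4 + 3 + 4 + 16 + 16 + 80 + 240 = 368.

368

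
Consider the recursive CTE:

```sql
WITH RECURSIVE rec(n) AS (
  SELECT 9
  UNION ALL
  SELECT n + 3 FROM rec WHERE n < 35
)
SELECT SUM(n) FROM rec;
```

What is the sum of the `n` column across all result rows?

225

Base: n=9.
Iteration 1: 9 < 35 holds -> n = 9 + 3 = 12.
Iteration 2: 12 < 35 holds -> n = 12 + 3 = 15.
Iteration 3: 15 < 35 holds -> n = 15 + 3 = 18.
Iteration 4: 18 < 35 holds -> n = 18 + 3 = 21.
Iteration 5: 21 < 35 holds -> n = 21 + 3 = 24.
Iteration 6: 24 < 35 holds -> n = 24 + 3 = 27.
Iteration 7: 27 < 35 holds -> n = 27 + 3 = 30.
Iteration 8: 30 < 35 holds -> n = 30 + 3 = 33.
Iteration 9: 33 < 35 holds -> n = 33 + 3 = 36.
Iteration 10: 36 < 35 fails; recursion stops.
SUM(n) = 9 + 12 + 15 + 18 + 21 + 24 + 27 + 30 + 33 + 36 = 225.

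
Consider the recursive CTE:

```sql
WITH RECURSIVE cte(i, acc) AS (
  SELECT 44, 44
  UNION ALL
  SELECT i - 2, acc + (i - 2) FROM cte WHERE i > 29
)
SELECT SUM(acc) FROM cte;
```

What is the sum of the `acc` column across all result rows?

1740

Base: i=44, acc=44.
Iteration 1: 44 > 29 holds -> i = 44 - 2 = 42, acc = 44 + 42 = 86.
Iteration 2: 42 > 29 holds -> i = 42 - 2 = 40, acc = 86 + 40 = 126.
Iteration 3: 40 > 29 holds -> i = 40 - 2 = 38, acc = 126 + 38 = 164.
Iteration 4: 38 > 29 holds -> i = 38 - 2 = 36, acc = 164 + 36 = 200.
Iteration 5: 36 > 29 holds -> i = 36 - 2 = 34, acc = 200 + 34 = 234.
Iteration 6: 34 > 29 holds -> i = 34 - 2 = 32, acc = 234 + 32 = 266.
Iteration 7: 32 > 29 holds -> i = 32 - 2 = 30, acc = 266 + 30 = 296.
Iteration 8: 30 > 29 holds -> i = 30 - 2 = 28, acc = 296 + 28 = 324.
Iteration 9: 28 > 29 fails; recursion stops.
SUM(acc) = 44 + 86 + 126 + 164 + 200 + 234 + 266 + 296 + 324 = 1740.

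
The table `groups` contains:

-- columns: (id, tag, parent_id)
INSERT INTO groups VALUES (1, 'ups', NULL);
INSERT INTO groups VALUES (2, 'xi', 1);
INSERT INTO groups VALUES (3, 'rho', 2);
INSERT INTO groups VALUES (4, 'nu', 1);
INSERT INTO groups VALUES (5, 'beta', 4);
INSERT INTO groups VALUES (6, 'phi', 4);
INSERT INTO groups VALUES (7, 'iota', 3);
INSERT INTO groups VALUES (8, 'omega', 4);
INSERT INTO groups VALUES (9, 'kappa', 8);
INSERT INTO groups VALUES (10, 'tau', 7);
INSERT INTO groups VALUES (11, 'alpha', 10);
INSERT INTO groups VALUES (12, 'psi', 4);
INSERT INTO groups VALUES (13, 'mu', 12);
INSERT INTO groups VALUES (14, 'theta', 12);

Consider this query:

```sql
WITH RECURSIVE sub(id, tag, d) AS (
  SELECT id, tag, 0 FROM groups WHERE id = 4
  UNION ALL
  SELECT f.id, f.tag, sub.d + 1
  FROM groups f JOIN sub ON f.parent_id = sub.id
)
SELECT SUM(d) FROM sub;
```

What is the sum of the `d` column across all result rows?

Base: id=4 (nu) at d 0.
Iteration 1: rows with parent_id in {4} -> beta (id 5, d 1), phi (id 6, d 1), omega (id 8, d 1), psi (id 12, d 1).
Iteration 2: rows with parent_id in {5,6,8,12} -> kappa (id 9, d 2), mu (id 13, d 2), theta (id 14, d 2).
Iteration 3: no rows with parent_id in {9,13,14}; recursion stops.
SUM(d) = 0 + 1 + 1 + 1 + 1 + 2 + 2 + 2 = 10.

10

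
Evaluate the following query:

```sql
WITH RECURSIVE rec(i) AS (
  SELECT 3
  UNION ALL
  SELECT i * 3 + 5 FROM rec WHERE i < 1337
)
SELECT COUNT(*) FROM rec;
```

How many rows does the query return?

7

Base: i=3.
Iteration 1: 3 < 1337 holds -> i = 3 * 3 + 5 = 14.
Iteration 2: 14 < 1337 holds -> i = 14 * 3 + 5 = 47.
Iteration 3: 47 < 1337 holds -> i = 47 * 3 + 5 = 146.
Iteration 4: 146 < 1337 holds -> i = 146 * 3 + 5 = 443.
Iteration 5: 443 < 1337 holds -> i = 443 * 3 + 5 = 1334.
Iteration 6: 1334 < 1337 holds -> i = 1334 * 3 + 5 = 4007.
Iteration 7: 4007 < 1337 fails; recursion stops.
Total rows emitted: 7.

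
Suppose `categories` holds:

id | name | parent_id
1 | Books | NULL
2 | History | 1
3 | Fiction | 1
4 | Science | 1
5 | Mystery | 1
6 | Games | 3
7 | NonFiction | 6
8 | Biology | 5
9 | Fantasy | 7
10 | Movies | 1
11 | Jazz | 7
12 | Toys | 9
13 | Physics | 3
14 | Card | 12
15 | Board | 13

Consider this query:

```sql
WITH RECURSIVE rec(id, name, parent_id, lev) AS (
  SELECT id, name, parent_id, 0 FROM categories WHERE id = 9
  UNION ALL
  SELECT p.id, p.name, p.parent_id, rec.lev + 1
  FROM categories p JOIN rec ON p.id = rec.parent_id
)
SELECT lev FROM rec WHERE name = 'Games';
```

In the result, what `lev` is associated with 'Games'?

Base: id=9 (Fantasy), parent_id=7, lev 0.
Iteration 1: join on id=7 -> NonFiction (id 7, parent_id=6, lev 1).
Iteration 2: join on id=6 -> Games (id 6, parent_id=3, lev 2).
Iteration 3: join on id=3 -> Fiction (id 3, parent_id=1, lev 3).
Iteration 4: join on id=1 -> Books (id 1, parent_id=NULL, lev 4).
Iteration 5: parent_id is NULL; no match; recursion stops.

2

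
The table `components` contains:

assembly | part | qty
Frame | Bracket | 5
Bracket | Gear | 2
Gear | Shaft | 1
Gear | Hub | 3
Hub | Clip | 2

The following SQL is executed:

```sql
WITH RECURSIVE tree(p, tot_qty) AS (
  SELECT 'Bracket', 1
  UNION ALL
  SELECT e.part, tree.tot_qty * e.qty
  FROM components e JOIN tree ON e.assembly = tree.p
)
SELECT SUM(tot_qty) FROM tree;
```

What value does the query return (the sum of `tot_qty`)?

23

Base: (Bracket, tot_qty=1).
Iteration 1: components of {Bracket} -> Gear = 1*2 = 2.
Iteration 2: components of {Gear} -> Hub = 2*3 = 6, Shaft = 2*1 = 2.
Iteration 3: components of {Hub,Shaft} -> Clip = 6*2 = 12.
Iteration 4: no further components; recursion stops.
SUM(tot_qty) = 1 + 2 + 2 + 6 + 12 = 23.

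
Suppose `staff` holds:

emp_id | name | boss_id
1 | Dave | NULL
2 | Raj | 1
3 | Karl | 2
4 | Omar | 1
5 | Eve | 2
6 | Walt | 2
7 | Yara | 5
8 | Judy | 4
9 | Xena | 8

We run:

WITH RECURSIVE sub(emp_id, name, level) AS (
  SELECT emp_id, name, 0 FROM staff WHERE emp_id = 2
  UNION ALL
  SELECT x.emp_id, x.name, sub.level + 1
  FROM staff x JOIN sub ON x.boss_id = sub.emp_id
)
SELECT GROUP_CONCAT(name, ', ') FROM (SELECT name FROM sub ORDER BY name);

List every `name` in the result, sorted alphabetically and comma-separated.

Base: emp_id=2 (Raj) at level 0.
Iteration 1: rows with boss_id in {2} -> Karl (id 3, level 1), Eve (id 5, level 1), Walt (id 6, level 1).
Iteration 2: rows with boss_id in {3,5,6} -> Yara (id 7, level 2).
Iteration 3: no rows with boss_id in {7}; recursion stops.

Eve, Karl, Raj, Walt, Yara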